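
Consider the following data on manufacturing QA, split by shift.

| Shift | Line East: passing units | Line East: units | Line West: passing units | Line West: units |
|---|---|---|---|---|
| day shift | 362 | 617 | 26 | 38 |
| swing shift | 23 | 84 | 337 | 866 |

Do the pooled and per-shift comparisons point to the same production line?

No

Day shift: Line East 362/617 = 58.7%, Line West 26/38 = 68.4% → Line West
Swing shift: Line East 23/84 = 27.4%, Line West 337/866 = 38.9% → Line West
Overall: Line East 385/701 = 54.9%, Line West 363/904 = 40.2% → Line East
Line West wins each shift group but Line East wins overall — the comparison reverses. Line West's units skew toward swing shift, which has a lower base rate.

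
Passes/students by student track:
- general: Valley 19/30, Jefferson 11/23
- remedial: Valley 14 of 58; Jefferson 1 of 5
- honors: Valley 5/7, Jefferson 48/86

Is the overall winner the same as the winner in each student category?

No

General: Valley 19/30 = 63.3%, Jefferson 11/23 = 47.8% → Valley
Remedial: Valley 14/58 = 24.1%, Jefferson 1/5 = 20.0% → Valley
Honors: Valley 5/7 = 71.4%, Jefferson 48/86 = 55.8% → Valley
Overall: Valley 38/95 = 40.0%, Jefferson 60/114 = 52.6% → Jefferson
Valley wins each student group but Jefferson wins overall — the comparison reverses. Valley's students skew toward remedial, which has a lower base rate.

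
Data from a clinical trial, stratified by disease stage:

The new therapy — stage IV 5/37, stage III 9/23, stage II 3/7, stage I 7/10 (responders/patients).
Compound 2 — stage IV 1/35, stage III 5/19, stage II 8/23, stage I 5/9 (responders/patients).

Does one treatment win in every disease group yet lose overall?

Stage IV: the new therapy 5/37 = 13.5%, Compound 2 1/35 = 2.9% → the new therapy
Stage III: the new therapy 9/23 = 39.1%, Compound 2 5/19 = 26.3% → the new therapy
Stage II: the new therapy 3/7 = 42.9%, Compound 2 8/23 = 34.8% → the new therapy
Stage I: the new therapy 7/10 = 70.0%, Compound 2 5/9 = 55.6% → the new therapy
Overall: the new therapy 24/77 = 31.2%, Compound 2 19/86 = 22.1% → the new therapy
The new therapy wins overall and in every disease group — no reversal.

No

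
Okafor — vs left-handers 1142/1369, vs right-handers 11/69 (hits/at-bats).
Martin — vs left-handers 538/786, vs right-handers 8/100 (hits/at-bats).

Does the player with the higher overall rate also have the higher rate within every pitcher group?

Yes

Vs left-handers: Okafor 1142/1369 = 83.4%, Martin 538/786 = 68.4% → Okafor
Vs right-handers: Okafor 11/69 = 15.9%, Martin 8/100 = 8.0% → Okafor
Overall: Okafor 1153/1438 = 80.2%, Martin 546/886 = 61.6% → Okafor
Okafor wins overall and in every pitcher group — no reversal.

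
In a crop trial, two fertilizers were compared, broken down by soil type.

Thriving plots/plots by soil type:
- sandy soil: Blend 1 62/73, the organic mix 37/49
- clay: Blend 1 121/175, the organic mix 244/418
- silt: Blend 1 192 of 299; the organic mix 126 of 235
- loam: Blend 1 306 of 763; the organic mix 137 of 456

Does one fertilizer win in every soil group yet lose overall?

No

Sandy soil: Blend 1 62/73 = 84.9%, the organic mix 37/49 = 75.5% → Blend 1
Clay: Blend 1 121/175 = 69.1%, the organic mix 244/418 = 58.4% → Blend 1
Silt: Blend 1 192/299 = 64.2%, the organic mix 126/235 = 53.6% → Blend 1
Loam: Blend 1 306/763 = 40.1%, the organic mix 137/456 = 30.0% → Blend 1
Overall: Blend 1 681/1310 = 52.0%, the organic mix 544/1158 = 47.0% → Blend 1
Blend 1 wins overall and in every soil group — no reversal.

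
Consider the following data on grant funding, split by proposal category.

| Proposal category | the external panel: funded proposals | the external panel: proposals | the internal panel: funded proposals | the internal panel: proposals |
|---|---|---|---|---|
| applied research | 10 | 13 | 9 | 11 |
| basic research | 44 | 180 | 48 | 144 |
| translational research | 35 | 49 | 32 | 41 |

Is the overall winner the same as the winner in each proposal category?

Yes

Applied research: the external panel 10/13 = 76.9%, the internal panel 9/11 = 81.8% → the internal panel
Basic research: the external panel 44/180 = 24.4%, the internal panel 48/144 = 33.3% → the internal panel
Translational research: the external panel 35/49 = 71.4%, the internal panel 32/41 = 78.0% → the internal panel
Overall: the external panel 89/242 = 36.8%, the internal panel 89/196 = 45.4% → the internal panel
The internal panel wins overall and in every proposal group — no reversal.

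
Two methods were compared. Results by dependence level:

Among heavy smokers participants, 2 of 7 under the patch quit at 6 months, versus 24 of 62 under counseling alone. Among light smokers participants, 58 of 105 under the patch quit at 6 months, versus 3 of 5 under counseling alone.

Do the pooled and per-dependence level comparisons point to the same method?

Heavy smokers: the patch 2/7 = 28.6%, counseling alone 24/62 = 38.7% → counseling alone
Light smokers: the patch 58/105 = 55.2%, counseling alone 3/5 = 60.0% → counseling alone
Overall: the patch 60/112 = 53.6%, counseling alone 27/67 = 40.3% → the patch
Counseling alone wins each dependence group but the patch wins overall — the comparison reverses. Counseling alone's participants skew toward heavy smokers, which has a lower base rate.

No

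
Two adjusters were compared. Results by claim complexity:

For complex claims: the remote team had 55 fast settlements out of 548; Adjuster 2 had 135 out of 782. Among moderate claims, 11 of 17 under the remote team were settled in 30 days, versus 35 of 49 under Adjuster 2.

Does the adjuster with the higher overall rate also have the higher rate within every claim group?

Complex: the remote team 55/548 = 10.0%, Adjuster 2 135/782 = 17.3% → Adjuster 2
Moderate: the remote team 11/17 = 64.7%, Adjuster 2 35/49 = 71.4% → Adjuster 2
Overall: the remote team 66/565 = 11.7%, Adjuster 2 170/831 = 20.5% → Adjuster 2
Adjuster 2 wins overall and in every claim group — no reversal.

Yes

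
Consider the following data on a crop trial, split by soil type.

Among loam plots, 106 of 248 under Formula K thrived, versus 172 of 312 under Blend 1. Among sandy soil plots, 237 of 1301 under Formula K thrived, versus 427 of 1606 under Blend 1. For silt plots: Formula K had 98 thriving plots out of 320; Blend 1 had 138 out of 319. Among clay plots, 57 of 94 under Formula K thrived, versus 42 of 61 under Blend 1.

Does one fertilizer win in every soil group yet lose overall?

No

Loam: Formula K 106/248 = 42.7%, Blend 1 172/312 = 55.1% → Blend 1
Sandy soil: Formula K 237/1301 = 18.2%, Blend 1 427/1606 = 26.6% → Blend 1
Silt: Formula K 98/320 = 30.6%, Blend 1 138/319 = 43.3% → Blend 1
Clay: Formula K 57/94 = 60.6%, Blend 1 42/61 = 68.9% → Blend 1
Overall: Formula K 498/1963 = 25.4%, Blend 1 779/2298 = 33.9% → Blend 1
Blend 1 wins overall and in every soil group — no reversal.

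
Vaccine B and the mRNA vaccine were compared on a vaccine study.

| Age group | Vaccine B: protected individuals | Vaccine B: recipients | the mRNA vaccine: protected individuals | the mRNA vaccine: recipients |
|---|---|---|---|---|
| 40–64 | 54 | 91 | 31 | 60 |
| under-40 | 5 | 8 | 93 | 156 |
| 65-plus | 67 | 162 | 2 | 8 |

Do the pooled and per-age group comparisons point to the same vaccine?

40–64: Vaccine B 54/91 = 59.3%, the mRNA vaccine 31/60 = 51.7% → Vaccine B
Under-40: Vaccine B 5/8 = 62.5%, the mRNA vaccine 93/156 = 59.6% → Vaccine B
65-plus: Vaccine B 67/162 = 41.4%, the mRNA vaccine 2/8 = 25.0% → Vaccine B
Overall: Vaccine B 126/261 = 48.3%, the mRNA vaccine 126/224 = 56.2% → the mRNA vaccine
Vaccine B wins each age group but the mRNA vaccine wins overall — the comparison reverses. Vaccine B's recipients skew toward 65-plus, which has a lower base rate.

No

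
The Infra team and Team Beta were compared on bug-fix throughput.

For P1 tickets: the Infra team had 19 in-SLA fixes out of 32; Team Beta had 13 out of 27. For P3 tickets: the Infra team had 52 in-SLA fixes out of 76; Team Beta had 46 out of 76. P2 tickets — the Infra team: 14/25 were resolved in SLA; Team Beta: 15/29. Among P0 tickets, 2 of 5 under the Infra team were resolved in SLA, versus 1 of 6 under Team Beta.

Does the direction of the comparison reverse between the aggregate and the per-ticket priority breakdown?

No

P1: the Infra team 19/32 = 59.4%, Team Beta 13/27 = 48.1% → the Infra team
P3: the Infra team 52/76 = 68.4%, Team Beta 46/76 = 60.5% → the Infra team
P2: the Infra team 14/25 = 56.0%, Team Beta 15/29 = 51.7% → the Infra team
P0: the Infra team 2/5 = 40.0%, Team Beta 1/6 = 16.7% → the Infra team
Overall: the Infra team 87/138 = 63.0%, Team Beta 75/138 = 54.3% → the Infra team
The Infra team wins overall and in every ticket group — no reversal.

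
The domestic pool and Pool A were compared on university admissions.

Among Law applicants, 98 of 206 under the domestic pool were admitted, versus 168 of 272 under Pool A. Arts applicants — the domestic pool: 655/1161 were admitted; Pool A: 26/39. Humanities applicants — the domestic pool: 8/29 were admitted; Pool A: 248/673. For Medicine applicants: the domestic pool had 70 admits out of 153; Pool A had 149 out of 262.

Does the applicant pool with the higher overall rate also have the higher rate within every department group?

Law: the domestic pool 98/206 = 47.6%, Pool A 168/272 = 61.8% → Pool A
Arts: the domestic pool 655/1161 = 56.4%, Pool A 26/39 = 66.7% → Pool A
Humanities: the domestic pool 8/29 = 27.6%, Pool A 248/673 = 36.8% → Pool A
Medicine: the domestic pool 70/153 = 45.8%, Pool A 149/262 = 56.9% → Pool A
Overall: the domestic pool 831/1549 = 53.6%, Pool A 591/1246 = 47.4% → the domestic pool
Pool A wins each department group but the domestic pool wins overall — the comparison reverses. Pool A's applicants skew toward Humanities, which has a lower base rate.

No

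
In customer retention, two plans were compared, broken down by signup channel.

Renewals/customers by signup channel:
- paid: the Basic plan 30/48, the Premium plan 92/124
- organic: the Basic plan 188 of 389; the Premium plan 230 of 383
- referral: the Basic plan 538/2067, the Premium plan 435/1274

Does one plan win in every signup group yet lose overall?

Paid: the Basic plan 30/48 = 62.5%, the Premium plan 92/124 = 74.2% → the Premium plan
Organic: the Basic plan 188/389 = 48.3%, the Premium plan 230/383 = 60.1% → the Premium plan
Referral: the Basic plan 538/2067 = 26.0%, the Premium plan 435/1274 = 34.1% → the Premium plan
Overall: the Basic plan 756/2504 = 30.2%, the Premium plan 757/1781 = 42.5% → the Premium plan
The Premium plan wins overall and in every signup group — no reversal.

No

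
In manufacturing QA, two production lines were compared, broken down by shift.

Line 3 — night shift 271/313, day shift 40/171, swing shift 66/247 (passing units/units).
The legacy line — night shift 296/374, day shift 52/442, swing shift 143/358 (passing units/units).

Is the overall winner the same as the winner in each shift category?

Night shift: Line 3 271/313 = 86.6%, the legacy line 296/374 = 79.1% → Line 3
Day shift: Line 3 40/171 = 23.4%, the legacy line 52/442 = 11.8% → Line 3
Swing shift: Line 3 66/247 = 26.7%, the legacy line 143/358 = 39.9% → the legacy line
Overall: Line 3 377/731 = 51.6%, the legacy line 491/1174 = 41.8% → Line 3
Neither sweeps: Line 3 wins 2 of 3 groups, the legacy line wins 1. Line 3 wins overall but not every group — no Simpson reversal.

No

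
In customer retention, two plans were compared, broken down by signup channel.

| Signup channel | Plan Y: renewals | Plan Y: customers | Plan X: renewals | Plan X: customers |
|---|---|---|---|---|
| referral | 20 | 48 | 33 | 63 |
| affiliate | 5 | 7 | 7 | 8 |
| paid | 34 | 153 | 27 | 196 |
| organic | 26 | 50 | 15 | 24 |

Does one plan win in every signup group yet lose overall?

No

Referral: Plan Y 20/48 = 41.7%, Plan X 33/63 = 52.4% → Plan X
Affiliate: Plan Y 5/7 = 71.4%, Plan X 7/8 = 87.5% → Plan X
Paid: Plan Y 34/153 = 22.2%, Plan X 27/196 = 13.8% → Plan Y
Organic: Plan Y 26/50 = 52.0%, Plan X 15/24 = 62.5% → Plan X
Overall: Plan Y 85/258 = 32.9%, Plan X 82/291 = 28.2% → Plan Y
Neither sweeps: Plan Y wins 1 of 4 groups, Plan X wins 3. Plan Y wins overall but not every group — no Simpson reversal.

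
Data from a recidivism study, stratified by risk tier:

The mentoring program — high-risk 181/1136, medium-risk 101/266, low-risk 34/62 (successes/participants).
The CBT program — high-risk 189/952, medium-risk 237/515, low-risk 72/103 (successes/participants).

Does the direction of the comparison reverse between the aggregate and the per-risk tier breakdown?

No

High-risk: the mentoring program 181/1136 = 15.9%, the CBT program 189/952 = 19.9% → the CBT program
Medium-risk: the mentoring program 101/266 = 38.0%, the CBT program 237/515 = 46.0% → the CBT program
Low-risk: the mentoring program 34/62 = 54.8%, the CBT program 72/103 = 69.9% → the CBT program
Overall: the mentoring program 316/1464 = 21.6%, the CBT program 498/1570 = 31.7% → the CBT program
The CBT program wins overall and in every risk group — no reversal.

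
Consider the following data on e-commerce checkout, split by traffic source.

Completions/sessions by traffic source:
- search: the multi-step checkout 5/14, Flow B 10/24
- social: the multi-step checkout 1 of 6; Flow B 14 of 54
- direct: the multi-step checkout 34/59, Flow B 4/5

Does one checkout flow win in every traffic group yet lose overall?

Search: the multi-step checkout 5/14 = 35.7%, Flow B 10/24 = 41.7% → Flow B
Social: the multi-step checkout 1/6 = 16.7%, Flow B 14/54 = 25.9% → Flow B
Direct: the multi-step checkout 34/59 = 57.6%, Flow B 4/5 = 80.0% → Flow B
Overall: the multi-step checkout 40/79 = 50.6%, Flow B 28/83 = 33.7% → the multi-step checkout
Flow B wins each traffic group but the multi-step checkout wins overall — the comparison reverses. Flow B's sessions skew toward social, which has a lower base rate.

Yes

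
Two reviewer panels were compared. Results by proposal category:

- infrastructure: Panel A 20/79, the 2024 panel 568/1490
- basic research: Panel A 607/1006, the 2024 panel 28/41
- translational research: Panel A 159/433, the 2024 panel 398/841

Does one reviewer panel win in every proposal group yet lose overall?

Yes

Infrastructure: Panel A 20/79 = 25.3%, the 2024 panel 568/1490 = 38.1% → the 2024 panel
Basic research: Panel A 607/1006 = 60.3%, the 2024 panel 28/41 = 68.3% → the 2024 panel
Translational research: Panel A 159/433 = 36.7%, the 2024 panel 398/841 = 47.3% → the 2024 panel
Overall: Panel A 786/1518 = 51.8%, the 2024 panel 994/2372 = 41.9% → Panel A
The 2024 panel wins each proposal group but Panel A wins overall — the comparison reverses. The 2024 panel's proposals skew toward infrastructure, which has a lower base rate.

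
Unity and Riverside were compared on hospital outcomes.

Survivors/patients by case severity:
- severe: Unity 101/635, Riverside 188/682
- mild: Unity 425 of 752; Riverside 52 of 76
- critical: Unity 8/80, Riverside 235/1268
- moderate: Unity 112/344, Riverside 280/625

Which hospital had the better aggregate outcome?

Severe: Unity 101/635 = 15.9%, Riverside 188/682 = 27.6% → Riverside
Mild: Unity 425/752 = 56.5%, Riverside 52/76 = 68.4% → Riverside
Critical: Unity 8/80 = 10.0%, Riverside 235/1268 = 18.5% → Riverside
Moderate: Unity 112/344 = 32.6%, Riverside 280/625 = 44.8% → Riverside
Overall: Unity 646/1811 = 35.7%, Riverside 755/2651 = 28.5% → Unity
(Riverside wins every case group but Unity wins overall — Riverside's patients skew toward the low-rate critical group.)

Unity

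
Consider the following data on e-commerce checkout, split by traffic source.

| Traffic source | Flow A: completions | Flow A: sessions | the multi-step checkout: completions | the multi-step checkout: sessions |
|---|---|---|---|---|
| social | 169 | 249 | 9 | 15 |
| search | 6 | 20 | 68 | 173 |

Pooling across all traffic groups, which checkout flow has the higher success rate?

Social: Flow A 169/249 = 67.9%, the multi-step checkout 9/15 = 60.0% → Flow A
Search: Flow A 6/20 = 30.0%, the multi-step checkout 68/173 = 39.3% → the multi-step checkout
Overall: Flow A 175/269 = 65.1%, the multi-step checkout 77/188 = 41.0% → Flow A
(Neither sweeps every traffic group, but Flow A has the higher pooled rate.)

Flow A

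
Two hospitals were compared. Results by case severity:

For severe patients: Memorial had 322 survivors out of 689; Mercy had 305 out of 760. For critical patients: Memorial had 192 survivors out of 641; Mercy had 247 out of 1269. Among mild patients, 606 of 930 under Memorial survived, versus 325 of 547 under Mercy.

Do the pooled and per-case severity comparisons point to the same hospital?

Yes

Severe: Memorial 322/689 = 46.7%, Mercy 305/760 = 40.1% → Memorial
Critical: Memorial 192/641 = 30.0%, Mercy 247/1269 = 19.5% → Memorial
Mild: Memorial 606/930 = 65.2%, Mercy 325/547 = 59.4% → Memorial
Overall: Memorial 1120/2260 = 49.6%, Mercy 877/2576 = 34.0% → Memorial
Memorial wins overall and in every case group — no reversal.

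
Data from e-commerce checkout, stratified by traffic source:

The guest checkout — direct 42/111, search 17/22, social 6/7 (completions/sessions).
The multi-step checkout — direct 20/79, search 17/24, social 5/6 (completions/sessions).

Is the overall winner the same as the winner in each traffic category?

Yes

Direct: the guest checkout 42/111 = 37.8%, the multi-step checkout 20/79 = 25.3% → the guest checkout
Search: the guest checkout 17/22 = 77.3%, the multi-step checkout 17/24 = 70.8% → the guest checkout
Social: the guest checkout 6/7 = 85.7%, the multi-step checkout 5/6 = 83.3% → the guest checkout
Overall: the guest checkout 65/140 = 46.4%, the multi-step checkout 42/109 = 38.5% → the guest checkout
The guest checkout wins overall and in every traffic group — no reversal.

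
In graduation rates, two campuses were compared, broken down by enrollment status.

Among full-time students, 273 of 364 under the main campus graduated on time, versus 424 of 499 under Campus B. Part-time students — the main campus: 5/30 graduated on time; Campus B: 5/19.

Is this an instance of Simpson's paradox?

Full-time: the main campus 273/364 = 75.0%, Campus B 424/499 = 85.0% → Campus B
Part-time: the main campus 5/30 = 16.7%, Campus B 5/19 = 26.3% → Campus B
Overall: the main campus 278/394 = 70.6%, Campus B 429/518 = 82.8% → Campus B
Campus B wins overall and in every enrollment group — no reversal.

No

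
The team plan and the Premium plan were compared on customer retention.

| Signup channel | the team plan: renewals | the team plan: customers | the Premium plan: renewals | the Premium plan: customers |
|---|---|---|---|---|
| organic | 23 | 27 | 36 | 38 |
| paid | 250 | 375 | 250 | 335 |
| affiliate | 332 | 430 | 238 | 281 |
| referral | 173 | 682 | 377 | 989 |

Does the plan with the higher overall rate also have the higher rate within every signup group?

Yes

Organic: the team plan 23/27 = 85.2%, the Premium plan 36/38 = 94.7% → the Premium plan
Paid: the team plan 250/375 = 66.7%, the Premium plan 250/335 = 74.6% → the Premium plan
Affiliate: the team plan 332/430 = 77.2%, the Premium plan 238/281 = 84.7% → the Premium plan
Referral: the team plan 173/682 = 25.4%, the Premium plan 377/989 = 38.1% → the Premium plan
Overall: the team plan 778/1514 = 51.4%, the Premium plan 901/1643 = 54.8% → the Premium plan
The Premium plan wins overall and in every signup group — no reversal.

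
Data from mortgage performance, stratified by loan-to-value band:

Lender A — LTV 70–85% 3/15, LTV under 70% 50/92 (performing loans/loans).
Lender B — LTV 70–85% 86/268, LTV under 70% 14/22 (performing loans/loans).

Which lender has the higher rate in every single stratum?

LTV 70–85%: Lender A 3/15 = 20.0%, Lender B 86/268 = 32.1% → Lender B
LTV under 70%: Lender A 50/92 = 54.3%, Lender B 14/22 = 63.6% → Lender B
Lender B has the higher rate in both groups.

Lender B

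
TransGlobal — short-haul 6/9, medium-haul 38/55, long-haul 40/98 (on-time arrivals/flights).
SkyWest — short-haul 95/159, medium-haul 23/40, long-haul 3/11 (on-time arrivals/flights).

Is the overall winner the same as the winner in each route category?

Short-haul: TransGlobal 6/9 = 66.7%, SkyWest 95/159 = 59.7% → TransGlobal
Medium-haul: TransGlobal 38/55 = 69.1%, SkyWest 23/40 = 57.5% → TransGlobal
Long-haul: TransGlobal 40/98 = 40.8%, SkyWest 3/11 = 27.3% → TransGlobal
Overall: TransGlobal 84/162 = 51.9%, SkyWest 121/210 = 57.6% → SkyWest
TransGlobal wins each route group but SkyWest wins overall — the comparison reverses. TransGlobal's flights skew toward long-haul, which has a lower base rate.

No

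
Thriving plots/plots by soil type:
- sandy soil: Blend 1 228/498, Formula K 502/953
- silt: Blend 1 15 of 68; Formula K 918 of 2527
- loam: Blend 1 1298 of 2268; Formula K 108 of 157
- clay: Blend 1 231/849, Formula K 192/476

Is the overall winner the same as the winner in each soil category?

No

Sandy soil: Blend 1 228/498 = 45.8%, Formula K 502/953 = 52.7% → Formula K
Silt: Blend 1 15/68 = 22.1%, Formula K 918/2527 = 36.3% → Formula K
Loam: Blend 1 1298/2268 = 57.2%, Formula K 108/157 = 68.8% → Formula K
Clay: Blend 1 231/849 = 27.2%, Formula K 192/476 = 40.3% → Formula K
Overall: Blend 1 1772/3683 = 48.1%, Formula K 1720/4113 = 41.8% → Blend 1
Formula K wins each soil group but Blend 1 wins overall — the comparison reverses. Formula K's plots skew toward silt, which has a lower base rate.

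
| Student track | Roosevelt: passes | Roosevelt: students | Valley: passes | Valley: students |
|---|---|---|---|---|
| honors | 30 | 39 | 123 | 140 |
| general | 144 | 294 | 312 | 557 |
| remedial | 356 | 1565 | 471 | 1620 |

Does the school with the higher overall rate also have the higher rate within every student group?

Honors: Roosevelt 30/39 = 76.9%, Valley 123/140 = 87.9% → Valley
General: Roosevelt 144/294 = 49.0%, Valley 312/557 = 56.0% → Valley
Remedial: Roosevelt 356/1565 = 22.7%, Valley 471/1620 = 29.1% → Valley
Overall: Roosevelt 530/1898 = 27.9%, Valley 906/2317 = 39.1% → Valley
Valley wins overall and in every student group — no reversal.

Yes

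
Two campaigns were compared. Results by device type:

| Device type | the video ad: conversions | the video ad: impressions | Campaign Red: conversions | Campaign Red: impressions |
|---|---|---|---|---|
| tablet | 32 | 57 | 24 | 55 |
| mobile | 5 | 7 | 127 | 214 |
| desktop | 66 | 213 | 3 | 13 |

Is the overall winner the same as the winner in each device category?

Tablet: the video ad 32/57 = 56.1%, Campaign Red 24/55 = 43.6% → the video ad
Mobile: the video ad 5/7 = 71.4%, Campaign Red 127/214 = 59.3% → the video ad
Desktop: the video ad 66/213 = 31.0%, Campaign Red 3/13 = 23.1% → the video ad
Overall: the video ad 103/277 = 37.2%, Campaign Red 154/282 = 54.6% → Campaign Red
The video ad wins each device group but Campaign Red wins overall — the comparison reverses. The video ad's impressions skew toward desktop, which has a lower base rate.

No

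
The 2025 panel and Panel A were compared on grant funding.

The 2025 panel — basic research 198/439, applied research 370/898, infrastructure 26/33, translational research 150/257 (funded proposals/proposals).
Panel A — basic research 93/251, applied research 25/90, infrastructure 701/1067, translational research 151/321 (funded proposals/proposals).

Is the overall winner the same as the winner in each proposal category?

No

Basic research: the 2025 panel 198/439 = 45.1%, Panel A 93/251 = 37.1% → the 2025 panel
Applied research: the 2025 panel 370/898 = 41.2%, Panel A 25/90 = 27.8% → the 2025 panel
Infrastructure: the 2025 panel 26/33 = 78.8%, Panel A 701/1067 = 65.7% → the 2025 panel
Translational research: the 2025 panel 150/257 = 58.4%, Panel A 151/321 = 47.0% → the 2025 panel
Overall: the 2025 panel 744/1627 = 45.7%, Panel A 970/1729 = 56.1% → Panel A
The 2025 panel wins each proposal group but Panel A wins overall — the comparison reverses. The 2025 panel's proposals skew toward applied research, which has a lower base rate.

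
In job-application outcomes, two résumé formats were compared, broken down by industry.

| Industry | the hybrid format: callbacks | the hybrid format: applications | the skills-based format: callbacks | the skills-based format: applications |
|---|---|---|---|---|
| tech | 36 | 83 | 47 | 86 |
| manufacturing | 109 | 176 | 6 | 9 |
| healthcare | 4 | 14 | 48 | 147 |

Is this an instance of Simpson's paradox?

Yes

Tech: the hybrid format 36/83 = 43.4%, the skills-based format 47/86 = 54.7% → the skills-based format
Manufacturing: the hybrid format 109/176 = 61.9%, the skills-based format 6/9 = 66.7% → the skills-based format
Healthcare: the hybrid format 4/14 = 28.6%, the skills-based format 48/147 = 32.7% → the skills-based format
Overall: the hybrid format 149/273 = 54.6%, the skills-based format 101/242 = 41.7% → the hybrid format
The skills-based format wins each industry group but the hybrid format wins overall — the comparison reverses. The skills-based format's applications skew toward healthcare, which has a lower base rate.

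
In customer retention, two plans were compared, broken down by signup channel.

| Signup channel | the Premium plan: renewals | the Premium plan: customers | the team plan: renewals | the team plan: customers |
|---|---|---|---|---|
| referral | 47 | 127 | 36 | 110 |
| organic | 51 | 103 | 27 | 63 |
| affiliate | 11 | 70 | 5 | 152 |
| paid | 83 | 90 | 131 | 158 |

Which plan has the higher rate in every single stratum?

the Premium plan

Referral: the Premium plan 47/127 = 37.0%, the team plan 36/110 = 32.7% → the Premium plan
Organic: the Premium plan 51/103 = 49.5%, the team plan 27/63 = 42.9% → the Premium plan
Affiliate: the Premium plan 11/70 = 15.7%, the team plan 5/152 = 3.3% → the Premium plan
Paid: the Premium plan 83/90 = 92.2%, the team plan 131/158 = 82.9% → the Premium plan
The Premium plan has the higher rate in all 4 groups.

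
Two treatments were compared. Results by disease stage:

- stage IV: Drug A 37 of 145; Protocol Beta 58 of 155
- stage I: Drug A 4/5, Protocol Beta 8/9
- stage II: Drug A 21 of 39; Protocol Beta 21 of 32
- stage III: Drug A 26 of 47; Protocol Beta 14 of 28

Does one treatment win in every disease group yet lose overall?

Stage IV: Drug A 37/145 = 25.5%, Protocol Beta 58/155 = 37.4% → Protocol Beta
Stage I: Drug A 4/5 = 80.0%, Protocol Beta 8/9 = 88.9% → Protocol Beta
Stage II: Drug A 21/39 = 53.8%, Protocol Beta 21/32 = 65.6% → Protocol Beta
Stage III: Drug A 26/47 = 55.3%, Protocol Beta 14/28 = 50.0% → Drug A
Overall: Drug A 88/236 = 37.3%, Protocol Beta 101/224 = 45.1% → Protocol Beta
Neither sweeps: Drug A wins 1 of 4 groups, Protocol Beta wins 3. Protocol Beta wins overall but not every group — no Simpson reversal.

No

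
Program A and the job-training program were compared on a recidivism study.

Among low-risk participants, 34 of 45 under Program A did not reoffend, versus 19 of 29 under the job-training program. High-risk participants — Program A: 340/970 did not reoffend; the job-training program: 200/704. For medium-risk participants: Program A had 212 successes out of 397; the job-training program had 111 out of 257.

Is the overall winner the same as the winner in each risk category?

Low-risk: Program A 34/45 = 75.6%, the job-training program 19/29 = 65.5% → Program A
High-risk: Program A 340/970 = 35.1%, the job-training program 200/704 = 28.4% → Program A
Medium-risk: Program A 212/397 = 53.4%, the job-training program 111/257 = 43.2% → Program A
Overall: Program A 586/1412 = 41.5%, the job-training program 330/990 = 33.3% → Program A
Program A wins overall and in every risk group — no reversal.

Yes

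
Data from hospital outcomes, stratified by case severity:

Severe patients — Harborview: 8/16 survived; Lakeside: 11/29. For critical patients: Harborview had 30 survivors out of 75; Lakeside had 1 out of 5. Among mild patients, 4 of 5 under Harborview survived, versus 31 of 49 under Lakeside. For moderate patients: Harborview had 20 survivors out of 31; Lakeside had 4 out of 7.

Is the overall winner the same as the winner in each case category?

No

Severe: Harborview 8/16 = 50.0%, Lakeside 11/29 = 37.9% → Harborview
Critical: Harborview 30/75 = 40.0%, Lakeside 1/5 = 20.0% → Harborview
Mild: Harborview 4/5 = 80.0%, Lakeside 31/49 = 63.3% → Harborview
Moderate: Harborview 20/31 = 64.5%, Lakeside 4/7 = 57.1% → Harborview
Overall: Harborview 62/127 = 48.8%, Lakeside 47/90 = 52.2% → Lakeside
Harborview wins each case group but Lakeside wins overall — the comparison reverses. Harborview's patients skew toward critical, which has a lower base rate.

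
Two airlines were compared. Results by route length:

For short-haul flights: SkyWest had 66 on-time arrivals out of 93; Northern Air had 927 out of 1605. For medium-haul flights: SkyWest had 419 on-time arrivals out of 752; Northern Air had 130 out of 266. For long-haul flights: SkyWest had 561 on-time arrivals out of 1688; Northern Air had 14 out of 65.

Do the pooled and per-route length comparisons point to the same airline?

No

Short-haul: SkyWest 66/93 = 71.0%, Northern Air 927/1605 = 57.8% → SkyWest
Medium-haul: SkyWest 419/752 = 55.7%, Northern Air 130/266 = 48.9% → SkyWest
Long-haul: SkyWest 561/1688 = 33.2%, Northern Air 14/65 = 21.5% → SkyWest
Overall: SkyWest 1046/2533 = 41.3%, Northern Air 1071/1936 = 55.3% → Northern Air
SkyWest wins each route group but Northern Air wins overall — the comparison reverses. SkyWest's flights skew toward long-haul, which has a lower base rate.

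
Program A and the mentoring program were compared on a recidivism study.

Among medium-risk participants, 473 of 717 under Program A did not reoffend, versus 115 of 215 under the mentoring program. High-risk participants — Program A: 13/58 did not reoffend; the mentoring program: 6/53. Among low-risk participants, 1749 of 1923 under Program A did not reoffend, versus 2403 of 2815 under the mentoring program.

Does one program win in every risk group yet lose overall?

No

Medium-risk: Program A 473/717 = 66.0%, the mentoring program 115/215 = 53.5% → Program A
High-risk: Program A 13/58 = 22.4%, the mentoring program 6/53 = 11.3% → Program A
Low-risk: Program A 1749/1923 = 91.0%, the mentoring program 2403/2815 = 85.4% → Program A
Overall: Program A 2235/2698 = 82.8%, the mentoring program 2524/3083 = 81.9% → Program A
Program A wins overall and in every risk group — no reversal.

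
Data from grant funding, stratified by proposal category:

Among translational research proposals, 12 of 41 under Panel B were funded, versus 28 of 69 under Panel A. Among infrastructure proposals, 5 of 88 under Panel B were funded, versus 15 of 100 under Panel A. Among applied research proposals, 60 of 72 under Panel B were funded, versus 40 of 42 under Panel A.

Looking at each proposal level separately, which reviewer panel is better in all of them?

Panel A

Translational research: Panel B 12/41 = 29.3%, Panel A 28/69 = 40.6% → Panel A
Infrastructure: Panel B 5/88 = 5.7%, Panel A 15/100 = 15.0% → Panel A
Applied research: Panel B 60/72 = 83.3%, Panel A 40/42 = 95.2% → Panel A
Panel A has the higher rate in all 3 groups.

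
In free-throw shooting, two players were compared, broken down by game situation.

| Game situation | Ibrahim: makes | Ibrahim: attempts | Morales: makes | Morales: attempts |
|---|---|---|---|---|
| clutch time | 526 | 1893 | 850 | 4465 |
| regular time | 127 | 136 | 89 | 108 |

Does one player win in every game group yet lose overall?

No

Clutch time: Ibrahim 526/1893 = 27.8%, Morales 850/4465 = 19.0% → Ibrahim
Regular time: Ibrahim 127/136 = 93.4%, Morales 89/108 = 82.4% → Ibrahim
Overall: Ibrahim 653/2029 = 32.2%, Morales 939/4573 = 20.5% → Ibrahim
Ibrahim wins overall and in every game group — no reversal.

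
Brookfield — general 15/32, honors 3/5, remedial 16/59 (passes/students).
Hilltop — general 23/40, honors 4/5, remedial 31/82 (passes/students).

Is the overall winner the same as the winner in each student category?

Yes

General: Brookfield 15/32 = 46.9%, Hilltop 23/40 = 57.5% → Hilltop
Honors: Brookfield 3/5 = 60.0%, Hilltop 4/5 = 80.0% → Hilltop
Remedial: Brookfield 16/59 = 27.1%, Hilltop 31/82 = 37.8% → Hilltop
Overall: Brookfield 34/96 = 35.4%, Hilltop 58/127 = 45.7% → Hilltop
Hilltop wins overall and in every student group — no reversal.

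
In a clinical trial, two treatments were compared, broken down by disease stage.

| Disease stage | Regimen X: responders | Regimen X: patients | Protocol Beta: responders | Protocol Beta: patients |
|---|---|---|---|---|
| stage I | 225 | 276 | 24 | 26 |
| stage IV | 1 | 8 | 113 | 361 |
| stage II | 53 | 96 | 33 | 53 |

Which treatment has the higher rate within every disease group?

Protocol Beta

Stage I: Regimen X 225/276 = 81.5%, Protocol Beta 24/26 = 92.3% → Protocol Beta
Stage IV: Regimen X 1/8 = 12.5%, Protocol Beta 113/361 = 31.3% → Protocol Beta
Stage II: Regimen X 53/96 = 55.2%, Protocol Beta 33/53 = 62.3% → Protocol Beta
Protocol Beta has the higher rate in all 3 groups.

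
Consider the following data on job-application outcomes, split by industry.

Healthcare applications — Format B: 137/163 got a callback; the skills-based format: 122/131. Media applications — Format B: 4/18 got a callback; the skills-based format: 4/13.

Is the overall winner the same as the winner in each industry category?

Healthcare: Format B 137/163 = 84.0%, the skills-based format 122/131 = 93.1% → the skills-based format
Media: Format B 4/18 = 22.2%, the skills-based format 4/13 = 30.8% → the skills-based format
Overall: Format B 141/181 = 77.9%, the skills-based format 126/144 = 87.5% → the skills-based format
The skills-based format wins overall and in every industry group — no reversal.

Yes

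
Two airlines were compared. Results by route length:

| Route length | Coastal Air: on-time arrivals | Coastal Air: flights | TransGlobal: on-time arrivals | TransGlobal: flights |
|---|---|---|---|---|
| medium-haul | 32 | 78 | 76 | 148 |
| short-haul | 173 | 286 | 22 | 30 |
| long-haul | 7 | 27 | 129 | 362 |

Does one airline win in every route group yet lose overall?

Yes

Medium-haul: Coastal Air 32/78 = 41.0%, TransGlobal 76/148 = 51.4% → TransGlobal
Short-haul: Coastal Air 173/286 = 60.5%, TransGlobal 22/30 = 73.3% → TransGlobal
Long-haul: Coastal Air 7/27 = 25.9%, TransGlobal 129/362 = 35.6% → TransGlobal
Overall: Coastal Air 212/391 = 54.2%, TransGlobal 227/540 = 42.0% → Coastal Air
TransGlobal wins each route group but Coastal Air wins overall — the comparison reverses. TransGlobal's flights skew toward long-haul, which has a lower base rate.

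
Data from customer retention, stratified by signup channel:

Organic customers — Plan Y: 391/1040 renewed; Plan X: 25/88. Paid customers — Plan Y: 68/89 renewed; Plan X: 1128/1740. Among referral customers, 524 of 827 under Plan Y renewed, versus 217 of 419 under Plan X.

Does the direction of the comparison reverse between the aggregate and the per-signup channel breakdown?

Yes

Organic: Plan Y 391/1040 = 37.6%, Plan X 25/88 = 28.4% → Plan Y
Paid: Plan Y 68/89 = 76.4%, Plan X 1128/1740 = 64.8% → Plan Y
Referral: Plan Y 524/827 = 63.4%, Plan X 217/419 = 51.8% → Plan Y
Overall: Plan Y 983/1956 = 50.3%, Plan X 1370/2247 = 61.0% → Plan X
Plan Y wins each signup group but Plan X wins overall — the comparison reverses. Plan Y's customers skew toward organic, which has a lower base rate.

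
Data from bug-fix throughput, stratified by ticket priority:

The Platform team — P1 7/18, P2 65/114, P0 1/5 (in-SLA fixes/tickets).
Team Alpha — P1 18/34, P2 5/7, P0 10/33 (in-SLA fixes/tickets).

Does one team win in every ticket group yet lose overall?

Yes

P1: the Platform team 7/18 = 38.9%, Team Alpha 18/34 = 52.9% → Team Alpha
P2: the Platform team 65/114 = 57.0%, Team Alpha 5/7 = 71.4% → Team Alpha
P0: the Platform team 1/5 = 20.0%, Team Alpha 10/33 = 30.3% → Team Alpha
Overall: the Platform team 73/137 = 53.3%, Team Alpha 33/74 = 44.6% → the Platform team
Team Alpha wins each ticket group but the Platform team wins overall — the comparison reverses. Team Alpha's tickets skew toward P0, which has a lower base rate.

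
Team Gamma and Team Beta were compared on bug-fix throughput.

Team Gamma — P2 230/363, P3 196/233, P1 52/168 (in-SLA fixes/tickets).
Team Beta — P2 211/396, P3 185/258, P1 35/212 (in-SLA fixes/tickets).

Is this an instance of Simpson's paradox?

No

P2: Team Gamma 230/363 = 63.4%, Team Beta 211/396 = 53.3% → Team Gamma
P3: Team Gamma 196/233 = 84.1%, Team Beta 185/258 = 71.7% → Team Gamma
P1: Team Gamma 52/168 = 31.0%, Team Beta 35/212 = 16.5% → Team Gamma
Overall: Team Gamma 478/764 = 62.6%, Team Beta 431/866 = 49.8% → Team Gamma
Team Gamma wins overall and in every ticket group — no reversal.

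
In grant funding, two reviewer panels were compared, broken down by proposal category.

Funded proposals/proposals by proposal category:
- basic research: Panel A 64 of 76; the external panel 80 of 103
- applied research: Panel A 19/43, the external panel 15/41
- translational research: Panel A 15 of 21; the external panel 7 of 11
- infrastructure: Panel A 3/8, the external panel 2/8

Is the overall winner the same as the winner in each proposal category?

Basic research: Panel A 64/76 = 84.2%, the external panel 80/103 = 77.7% → Panel A
Applied research: Panel A 19/43 = 44.2%, the external panel 15/41 = 36.6% → Panel A
Translational research: Panel A 15/21 = 71.4%, the external panel 7/11 = 63.6% → Panel A
Infrastructure: Panel A 3/8 = 37.5%, the external panel 2/8 = 25.0% → Panel A
Overall: Panel A 101/148 = 68.2%, the external panel 104/163 = 63.8% → Panel A
Panel A wins overall and in every proposal group — no reversal.

Yes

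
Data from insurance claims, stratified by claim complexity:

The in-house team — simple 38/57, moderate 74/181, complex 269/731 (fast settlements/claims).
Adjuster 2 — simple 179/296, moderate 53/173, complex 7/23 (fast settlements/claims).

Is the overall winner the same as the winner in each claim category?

Simple: the in-house team 38/57 = 66.7%, Adjuster 2 179/296 = 60.5% → the in-house team
Moderate: the in-house team 74/181 = 40.9%, Adjuster 2 53/173 = 30.6% → the in-house team
Complex: the in-house team 269/731 = 36.8%, Adjuster 2 7/23 = 30.4% → the in-house team
Overall: the in-house team 381/969 = 39.3%, Adjuster 2 239/492 = 48.6% → Adjuster 2
The in-house team wins each claim group but Adjuster 2 wins overall — the comparison reverses. The in-house team's claims skew toward complex, which has a lower base rate.

No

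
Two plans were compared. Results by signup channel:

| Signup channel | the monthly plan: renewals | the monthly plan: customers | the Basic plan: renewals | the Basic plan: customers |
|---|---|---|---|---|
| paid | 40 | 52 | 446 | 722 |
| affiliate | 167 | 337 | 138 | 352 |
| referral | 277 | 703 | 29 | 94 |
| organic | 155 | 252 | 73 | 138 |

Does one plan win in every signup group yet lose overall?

Paid: the monthly plan 40/52 = 76.9%, the Basic plan 446/722 = 61.8% → the monthly plan
Affiliate: the monthly plan 167/337 = 49.6%, the Basic plan 138/352 = 39.2% → the monthly plan
Referral: the monthly plan 277/703 = 39.4%, the Basic plan 29/94 = 30.9% → the monthly plan
Organic: the monthly plan 155/252 = 61.5%, the Basic plan 73/138 = 52.9% → the monthly plan
Overall: the monthly plan 639/1344 = 47.5%, the Basic plan 686/1306 = 52.5% → the Basic plan
The monthly plan wins each signup group but the Basic plan wins overall — the comparison reverses. The monthly plan's customers skew toward referral, which has a lower base rate.

Yes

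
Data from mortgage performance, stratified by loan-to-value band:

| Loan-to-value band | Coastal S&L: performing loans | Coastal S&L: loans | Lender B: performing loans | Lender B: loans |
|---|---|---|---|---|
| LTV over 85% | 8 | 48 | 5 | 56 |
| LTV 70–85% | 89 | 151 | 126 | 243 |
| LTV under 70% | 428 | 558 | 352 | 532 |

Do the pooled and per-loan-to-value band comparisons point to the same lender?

LTV over 85%: Coastal S&L 8/48 = 16.7%, Lender B 5/56 = 8.9% → Coastal S&L
LTV 70–85%: Coastal S&L 89/151 = 58.9%, Lender B 126/243 = 51.9% → Coastal S&L
LTV under 70%: Coastal S&L 428/558 = 76.7%, Lender B 352/532 = 66.2% → Coastal S&L
Overall: Coastal S&L 525/757 = 69.4%, Lender B 483/831 = 58.1% → Coastal S&L
Coastal S&L wins overall and in every loan-to-value group — no reversal.

Yes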